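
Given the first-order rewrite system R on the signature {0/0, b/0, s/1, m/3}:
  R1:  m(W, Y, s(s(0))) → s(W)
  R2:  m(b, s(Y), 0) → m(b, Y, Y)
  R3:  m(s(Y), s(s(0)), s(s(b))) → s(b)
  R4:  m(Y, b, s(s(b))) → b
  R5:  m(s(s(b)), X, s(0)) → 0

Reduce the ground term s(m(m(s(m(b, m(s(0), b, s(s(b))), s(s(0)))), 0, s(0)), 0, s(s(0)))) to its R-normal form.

s(s(0))

1. s(m(m(s(m(b, m(s(0), b, s(s(b))), s(s(0)))), 0, s(0)), 0, s(s(0))))  →  s(s(m(s(m(b, m(s(0), b, s(s(b))), s(s(0)))), 0, s(0))))   [R1 at 1]
2. s(s(m(s(m(b, m(s(0), b, s(s(b))), s(s(0)))), 0, s(0))))  →  s(s(m(s(s(b)), 0, s(0))))   [R1 at 1.1.1.1]
3. s(s(m(s(s(b)), 0, s(0))))  →  s(s(0))   [R5 at 1.1]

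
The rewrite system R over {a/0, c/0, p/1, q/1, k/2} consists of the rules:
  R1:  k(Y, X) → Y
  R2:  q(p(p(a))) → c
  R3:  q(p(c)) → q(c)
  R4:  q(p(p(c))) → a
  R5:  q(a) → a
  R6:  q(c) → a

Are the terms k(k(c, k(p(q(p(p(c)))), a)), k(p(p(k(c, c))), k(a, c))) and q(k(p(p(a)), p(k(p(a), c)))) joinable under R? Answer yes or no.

yes — NF(t₁) = c, NF(t₂) = c

Reduce t₁ = k(k(c, k(p(q(p(p(c)))), a)), k(p(p(k(c, c))), k(a, c))):
1. k(k(c, k(p(q(p(p(c)))), a)), k(p(p(k(c, c))), k(a, c)))  →  k(c, k(p(q(p(p(c)))), a))   [R1 at ε]
2. k(c, k(p(q(p(p(c)))), a))  →  c   [R1 at ε]

Reduce t₂ = q(k(p(p(a)), p(k(p(a), c)))):
1. q(k(p(p(a)), p(k(p(a), c))))  →  q(p(p(a)))   [R1 at 1]
2. q(p(p(a)))  →  c   [R2 at ε]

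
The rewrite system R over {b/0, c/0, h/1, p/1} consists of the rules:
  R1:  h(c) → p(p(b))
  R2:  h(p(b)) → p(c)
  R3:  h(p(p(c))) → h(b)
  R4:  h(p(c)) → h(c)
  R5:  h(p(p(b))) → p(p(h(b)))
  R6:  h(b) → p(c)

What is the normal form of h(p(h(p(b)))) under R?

p(c)

1. h(p(h(p(b))))  →  h(p(p(c)))   [R2 at 1.1]
2. h(p(p(c)))  →  h(b)   [R3 at ε]
3. h(b)  →  p(c)   [R6 at ε]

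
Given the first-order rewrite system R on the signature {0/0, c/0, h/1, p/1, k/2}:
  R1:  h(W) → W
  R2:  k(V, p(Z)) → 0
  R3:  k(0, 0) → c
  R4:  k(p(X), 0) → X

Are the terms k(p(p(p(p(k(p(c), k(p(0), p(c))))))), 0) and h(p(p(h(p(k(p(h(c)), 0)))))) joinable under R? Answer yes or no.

Reduce t₁ = k(p(p(p(p(k(p(c), k(p(0), p(c))))))), 0):
1. k(p(p(p(p(k(p(c), k(p(0), p(c))))))), 0)  →  p(p(p(k(p(c), k(p(0), p(c))))))   [R4 at ε]
2. p(p(p(k(p(c), k(p(0), p(c))))))  →  p(p(p(k(p(c), 0))))   [R2 at 1.1.1.2]
3. p(p(p(k(p(c), 0))))  →  p(p(p(c)))   [R4 at 1.1.1]

Reduce t₂ = h(p(p(h(p(k(p(h(c)), 0)))))):
1. h(p(p(h(p(k(p(h(c)), 0))))))  →  p(p(h(p(k(p(h(c)), 0)))))   [R1 at ε]
2. p(p(h(p(k(p(h(c)), 0)))))  →  p(p(p(k(p(h(c)), 0))))   [R1 at 1.1]
3. p(p(p(k(p(h(c)), 0))))  →  p(p(p(h(c))))   [R4 at 1.1.1]
4. p(p(p(h(c))))  →  p(p(p(c)))   [R1 at 1.1.1]

yes — NF(t₁) = p(p(p(c))), NF(t₂) = p(p(p(c)))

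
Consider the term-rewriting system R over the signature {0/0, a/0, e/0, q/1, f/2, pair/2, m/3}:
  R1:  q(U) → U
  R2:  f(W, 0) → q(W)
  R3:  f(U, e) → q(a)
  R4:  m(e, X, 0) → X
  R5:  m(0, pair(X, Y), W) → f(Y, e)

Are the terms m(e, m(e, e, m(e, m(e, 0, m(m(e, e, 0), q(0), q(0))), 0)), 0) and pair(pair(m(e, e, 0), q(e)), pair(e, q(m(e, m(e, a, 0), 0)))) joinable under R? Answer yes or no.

no — NF(t₁) = e, NF(t₂) = pair(pair(e, e), pair(e, a))

Reduce t₁ = m(e, m(e, e, m(e, m(e, 0, m(m(e, e, 0), q(0), q(0))), 0)), 0):
1. m(e, m(e, e, m(e, m(e, 0, m(m(e, e, 0), q(0), q(0))), 0)), 0)  →  m(e, e, m(e, m(e, 0, m(m(e, e, 0), q(0), q(0))), 0))   [R4 at ε]
2. m(e, e, m(e, m(e, 0, m(m(e, e, 0), q(0), q(0))), 0))  →  m(e, e, m(e, 0, m(m(e, e, 0), q(0), q(0))))   [R4 at 3]
3. m(e, e, m(e, 0, m(m(e, e, 0), q(0), q(0))))  →  m(e, e, m(e, 0, m(e, q(0), q(0))))   [R4 at 3.3.1]
4. m(e, e, m(e, 0, m(e, q(0), q(0))))  →  m(e, e, m(e, 0, m(e, 0, q(0))))   [R1 at 3.3.2]
5. m(e, e, m(e, 0, m(e, 0, q(0))))  →  m(e, e, m(e, 0, m(e, 0, 0)))   [R1 at 3.3.3]
6. m(e, e, m(e, 0, m(e, 0, 0)))  →  m(e, e, m(e, 0, 0))   [R4 at 3.3]
7. m(e, e, m(e, 0, 0))  →  m(e, e, 0)   [R4 at 3]
8. m(e, e, 0)  →  e   [R4 at ε]

Reduce t₂ = pair(pair(m(e, e, 0), q(e)), pair(e, q(m(e, m(e, a, 0), 0)))):
1. pair(pair(m(e, e, 0), q(e)), pair(e, q(m(e, m(e, a, 0), 0))))  →  pair(pair(e, q(e)), pair(e, q(m(e, m(e, a, 0), 0))))   [R4 at 1.1]
2. pair(pair(e, q(e)), pair(e, q(m(e, m(e, a, 0), 0))))  →  pair(pair(e, e), pair(e, q(m(e, m(e, a, 0), 0))))   [R1 at 1.2]
3. pair(pair(e, e), pair(e, q(m(e, m(e, a, 0), 0))))  →  pair(pair(e, e), pair(e, m(e, m(e, a, 0), 0)))   [R1 at 2.2]
4. pair(pair(e, e), pair(e, m(e, m(e, a, 0), 0)))  →  pair(pair(e, e), pair(e, m(e, a, 0)))   [R4 at 2.2]
5. pair(pair(e, e), pair(e, m(e, a, 0)))  →  pair(pair(e, e), pair(e, a))   [R4 at 2.2]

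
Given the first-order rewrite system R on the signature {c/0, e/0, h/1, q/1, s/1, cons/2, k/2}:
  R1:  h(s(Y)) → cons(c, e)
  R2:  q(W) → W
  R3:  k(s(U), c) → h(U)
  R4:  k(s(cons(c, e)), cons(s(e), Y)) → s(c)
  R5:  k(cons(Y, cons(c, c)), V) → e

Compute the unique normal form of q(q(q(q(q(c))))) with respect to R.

c

1. q(q(q(q(q(c)))))  →  q(q(q(q(c))))   [R2 at ε]
2. q(q(q(q(c))))  →  q(q(q(c)))   [R2 at ε]
3. q(q(q(c)))  →  q(q(c))   [R2 at ε]
4. q(q(c))  →  q(c)   [R2 at ε]
5. q(c)  →  c   [R2 at ε]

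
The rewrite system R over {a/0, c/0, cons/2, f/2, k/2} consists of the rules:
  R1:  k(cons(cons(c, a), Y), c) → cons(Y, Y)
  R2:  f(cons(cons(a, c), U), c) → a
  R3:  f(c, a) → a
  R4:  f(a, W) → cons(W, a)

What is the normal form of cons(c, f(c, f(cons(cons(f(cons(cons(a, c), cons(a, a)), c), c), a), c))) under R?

cons(c, a)

1. cons(c, f(c, f(cons(cons(f(cons(cons(a, c), cons(a, a)), c), c), a), c)))  →  cons(c, f(c, f(cons(cons(a, c), a), c)))   [R2 at 2.2.1.1.1]
2. cons(c, f(c, f(cons(cons(a, c), a), c)))  →  cons(c, f(c, a))   [R2 at 2.2]
3. cons(c, f(c, a))  →  cons(c, a)   [R3 at 2]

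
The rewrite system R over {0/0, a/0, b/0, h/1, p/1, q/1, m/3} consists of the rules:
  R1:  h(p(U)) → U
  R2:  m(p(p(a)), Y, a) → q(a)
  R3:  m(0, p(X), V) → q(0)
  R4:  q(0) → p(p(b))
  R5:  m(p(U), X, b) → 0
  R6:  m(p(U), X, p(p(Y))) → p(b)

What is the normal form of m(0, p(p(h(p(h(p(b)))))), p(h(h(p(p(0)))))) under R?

p(p(b))

1. m(0, p(p(h(p(h(p(b)))))), p(h(h(p(p(0))))))  →  q(0)   [R3 at ε]
2. q(0)  →  p(p(b))   [R4 at ε]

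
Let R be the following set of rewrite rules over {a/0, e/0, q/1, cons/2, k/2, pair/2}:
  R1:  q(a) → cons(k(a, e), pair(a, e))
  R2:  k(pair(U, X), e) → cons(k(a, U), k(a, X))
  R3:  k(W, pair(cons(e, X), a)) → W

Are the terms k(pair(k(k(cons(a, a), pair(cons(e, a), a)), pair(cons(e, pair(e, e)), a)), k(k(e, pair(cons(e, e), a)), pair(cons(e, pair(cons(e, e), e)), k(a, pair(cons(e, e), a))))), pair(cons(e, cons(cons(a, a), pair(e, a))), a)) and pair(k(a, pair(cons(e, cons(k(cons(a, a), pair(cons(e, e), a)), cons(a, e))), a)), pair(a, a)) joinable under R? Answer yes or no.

Reduce t₁ = k(pair(k(k(cons(a, a), pair(cons(e, a), a)), pair(cons(e, pair(e, e)), a)), k(k(e, pair(cons(e, e), a)), pair(cons(e, pair(cons(e, e), e)), k(a, pair(cons(e, e), a))))), pair(cons(e, cons(cons(a, a), pair(e, a))), a)):
1. k(pair(k(k(cons(a, a), pair(cons(e, a), a)), pair(cons(e, pair(e, e)), a)), k(k(e, pair(cons(e, e), a)), pair(cons(e, pair(cons(e, e), e)), k(a, pair(cons(e, e), a))))), pair(cons(e, cons(cons(a, a), pair(e, a))), a))  →  pair(k(k(cons(a, a), pair(cons(e, a), a)), pair(cons(e, pair(e, e)), a)), k(k(e, pair(cons(e, e), a)), pair(cons(e, pair(cons(e, e), e)), k(a, pair(cons(e, e), a)))))   [R3 at ε]
2. pair(k(k(cons(a, a), pair(cons(e, a), a)), pair(cons(e, pair(e, e)), a)), k(k(e, pair(cons(e, e), a)), pair(cons(e, pair(cons(e, e), e)), k(a, pair(cons(e, e), a)))))  →  pair(k(cons(a, a), pair(cons(e, a), a)), k(k(e, pair(cons(e, e), a)), pair(cons(e, pair(cons(e, e), e)), k(a, pair(cons(e, e), a)))))   [R3 at 1]
3. pair(k(cons(a, a), pair(cons(e, a), a)), k(k(e, pair(cons(e, e), a)), pair(cons(e, pair(cons(e, e), e)), k(a, pair(cons(e, e), a)))))  →  pair(cons(a, a), k(k(e, pair(cons(e, e), a)), pair(cons(e, pair(cons(e, e), e)), k(a, pair(cons(e, e), a)))))   [R3 at 1]
4. pair(cons(a, a), k(k(e, pair(cons(e, e), a)), pair(cons(e, pair(cons(e, e), e)), k(a, pair(cons(e, e), a)))))  →  pair(cons(a, a), k(e, pair(cons(e, pair(cons(e, e), e)), k(a, pair(cons(e, e), a)))))   [R3 at 2.1]
5. pair(cons(a, a), k(e, pair(cons(e, pair(cons(e, e), e)), k(a, pair(cons(e, e), a)))))  →  pair(cons(a, a), k(e, pair(cons(e, pair(cons(e, e), e)), a)))   [R3 at 2.2.2]
6. pair(cons(a, a), k(e, pair(cons(e, pair(cons(e, e), e)), a)))  →  pair(cons(a, a), e)   [R3 at 2]

Reduce t₂ = pair(k(a, pair(cons(e, cons(k(cons(a, a), pair(cons(e, e), a)), cons(a, e))), a)), pair(a, a)):
1. pair(k(a, pair(cons(e, cons(k(cons(a, a), pair(cons(e, e), a)), cons(a, e))), a)), pair(a, a))  →  pair(a, pair(a, a))   [R3 at 1]

no — NF(t₁) = pair(cons(a, a), e), NF(t₂) = pair(a, pair(a, a))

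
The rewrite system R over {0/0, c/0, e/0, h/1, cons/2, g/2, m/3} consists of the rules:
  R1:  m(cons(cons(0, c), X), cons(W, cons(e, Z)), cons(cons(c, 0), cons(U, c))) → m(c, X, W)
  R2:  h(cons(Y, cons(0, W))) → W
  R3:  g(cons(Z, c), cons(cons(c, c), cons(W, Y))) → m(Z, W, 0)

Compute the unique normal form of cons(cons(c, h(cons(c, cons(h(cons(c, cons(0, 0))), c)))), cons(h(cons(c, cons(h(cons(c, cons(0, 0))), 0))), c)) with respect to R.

cons(cons(c, c), cons(0, c))

1. cons(cons(c, h(cons(c, cons(h(cons(c, cons(0, 0))), c)))), cons(h(cons(c, cons(h(cons(c, cons(0, 0))), 0))), c))  →  cons(cons(c, h(cons(c, cons(0, c)))), cons(h(cons(c, cons(h(cons(c, cons(0, 0))), 0))), c))   [R2 at 1.2.1.2.1]
2. cons(cons(c, h(cons(c, cons(0, c)))), cons(h(cons(c, cons(h(cons(c, cons(0, 0))), 0))), c))  →  cons(cons(c, c), cons(h(cons(c, cons(h(cons(c, cons(0, 0))), 0))), c))   [R2 at 1.2]
3. cons(cons(c, c), cons(h(cons(c, cons(h(cons(c, cons(0, 0))), 0))), c))  →  cons(cons(c, c), cons(h(cons(c, cons(0, 0))), c))   [R2 at 2.1.1.2.1]
4. cons(cons(c, c), cons(h(cons(c, cons(0, 0))), c))  →  cons(cons(c, c), cons(0, c))   [R2 at 2.1]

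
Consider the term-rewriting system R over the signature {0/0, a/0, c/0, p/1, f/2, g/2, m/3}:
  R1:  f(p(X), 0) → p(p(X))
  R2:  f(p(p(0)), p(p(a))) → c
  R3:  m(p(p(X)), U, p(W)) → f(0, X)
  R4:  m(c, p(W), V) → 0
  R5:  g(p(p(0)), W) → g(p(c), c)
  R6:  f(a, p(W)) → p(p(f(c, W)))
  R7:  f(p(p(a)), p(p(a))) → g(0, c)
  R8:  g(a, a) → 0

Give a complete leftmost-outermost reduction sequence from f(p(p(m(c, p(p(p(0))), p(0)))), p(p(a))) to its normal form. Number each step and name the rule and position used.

1. f(p(p(m(c, p(p(p(0))), p(0)))), p(p(a)))  →  f(p(p(0)), p(p(a)))   [R4 at 1.1.1]
2. f(p(p(0)), p(p(a)))  →  c   [R2 at ε]

c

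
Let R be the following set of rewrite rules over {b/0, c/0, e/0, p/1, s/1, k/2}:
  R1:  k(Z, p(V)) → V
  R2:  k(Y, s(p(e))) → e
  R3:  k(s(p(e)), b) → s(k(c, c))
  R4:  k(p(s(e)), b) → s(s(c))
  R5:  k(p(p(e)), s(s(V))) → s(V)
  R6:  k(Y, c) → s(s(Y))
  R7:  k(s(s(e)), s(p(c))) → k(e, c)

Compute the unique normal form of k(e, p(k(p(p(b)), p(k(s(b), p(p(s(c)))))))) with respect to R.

1. k(e, p(k(p(p(b)), p(k(s(b), p(p(s(c))))))))  →  k(p(p(b)), p(k(s(b), p(p(s(c))))))   [R1 at ε]
2. k(p(p(b)), p(k(s(b), p(p(s(c))))))  →  k(s(b), p(p(s(c))))   [R1 at ε]
3. k(s(b), p(p(s(c))))  →  p(s(c))   [R1 at ε]

p(s(c))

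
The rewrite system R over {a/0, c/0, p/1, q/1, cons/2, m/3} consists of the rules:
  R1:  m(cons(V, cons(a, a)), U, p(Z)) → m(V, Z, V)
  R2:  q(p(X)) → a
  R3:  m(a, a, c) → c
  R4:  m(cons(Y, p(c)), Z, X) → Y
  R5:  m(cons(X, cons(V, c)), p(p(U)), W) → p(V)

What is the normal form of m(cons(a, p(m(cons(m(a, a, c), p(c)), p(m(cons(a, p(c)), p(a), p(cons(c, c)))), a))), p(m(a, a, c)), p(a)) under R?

a

1. m(cons(a, p(m(cons(m(a, a, c), p(c)), p(m(cons(a, p(c)), p(a), p(cons(c, c)))), a))), p(m(a, a, c)), p(a))  →  m(cons(a, p(m(a, a, c))), p(m(a, a, c)), p(a))   [R4 at 1.2.1]
2. m(cons(a, p(m(a, a, c))), p(m(a, a, c)), p(a))  →  m(cons(a, p(c)), p(m(a, a, c)), p(a))   [R3 at 1.2.1]
3. m(cons(a, p(c)), p(m(a, a, c)), p(a))  →  a   [R4 at ε]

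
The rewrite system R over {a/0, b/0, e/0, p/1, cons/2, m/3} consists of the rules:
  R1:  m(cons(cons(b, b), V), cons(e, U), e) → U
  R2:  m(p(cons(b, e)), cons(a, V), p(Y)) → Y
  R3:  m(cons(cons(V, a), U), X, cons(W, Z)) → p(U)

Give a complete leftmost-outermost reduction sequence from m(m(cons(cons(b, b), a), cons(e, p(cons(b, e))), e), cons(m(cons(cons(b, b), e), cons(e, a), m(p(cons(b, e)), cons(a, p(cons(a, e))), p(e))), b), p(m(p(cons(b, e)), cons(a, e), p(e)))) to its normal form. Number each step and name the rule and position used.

e

1. m(m(cons(cons(b, b), a), cons(e, p(cons(b, e))), e), cons(m(cons(cons(b, b), e), cons(e, a), m(p(cons(b, e)), cons(a, p(cons(a, e))), p(e))), b), p(m(p(cons(b, e)), cons(a, e), p(e))))  →  m(p(cons(b, e)), cons(m(cons(cons(b, b), e), cons(e, a), m(p(cons(b, e)), cons(a, p(cons(a, e))), p(e))), b), p(m(p(cons(b, e)), cons(a, e), p(e))))   [R1 at 1]
2. m(p(cons(b, e)), cons(m(cons(cons(b, b), e), cons(e, a), m(p(cons(b, e)), cons(a, p(cons(a, e))), p(e))), b), p(m(p(cons(b, e)), cons(a, e), p(e))))  →  m(p(cons(b, e)), cons(m(cons(cons(b, b), e), cons(e, a), e), b), p(m(p(cons(b, e)), cons(a, e), p(e))))   [R2 at 2.1.3]
3. m(p(cons(b, e)), cons(m(cons(cons(b, b), e), cons(e, a), e), b), p(m(p(cons(b, e)), cons(a, e), p(e))))  →  m(p(cons(b, e)), cons(a, b), p(m(p(cons(b, e)), cons(a, e), p(e))))   [R1 at 2.1]
4. m(p(cons(b, e)), cons(a, b), p(m(p(cons(b, e)), cons(a, e), p(e))))  →  m(p(cons(b, e)), cons(a, e), p(e))   [R2 at ε]
5. m(p(cons(b, e)), cons(a, e), p(e))  →  e   [R2 at ε]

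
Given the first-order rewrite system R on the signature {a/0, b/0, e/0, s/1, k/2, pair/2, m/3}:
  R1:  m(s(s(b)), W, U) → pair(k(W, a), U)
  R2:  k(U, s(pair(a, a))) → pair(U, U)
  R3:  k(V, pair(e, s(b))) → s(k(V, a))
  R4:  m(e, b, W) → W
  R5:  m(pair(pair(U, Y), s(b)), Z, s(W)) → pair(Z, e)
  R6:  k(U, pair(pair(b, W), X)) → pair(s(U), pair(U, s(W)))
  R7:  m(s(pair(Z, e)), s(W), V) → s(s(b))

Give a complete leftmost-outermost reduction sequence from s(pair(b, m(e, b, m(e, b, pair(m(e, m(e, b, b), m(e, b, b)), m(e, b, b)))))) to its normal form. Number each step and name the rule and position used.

1. s(pair(b, m(e, b, m(e, b, pair(m(e, m(e, b, b), m(e, b, b)), m(e, b, b))))))  →  s(pair(b, m(e, b, pair(m(e, m(e, b, b), m(e, b, b)), m(e, b, b)))))   [R4 at 1.2]
2. s(pair(b, m(e, b, pair(m(e, m(e, b, b), m(e, b, b)), m(e, b, b)))))  →  s(pair(b, pair(m(e, m(e, b, b), m(e, b, b)), m(e, b, b))))   [R4 at 1.2]
3. s(pair(b, pair(m(e, m(e, b, b), m(e, b, b)), m(e, b, b))))  →  s(pair(b, pair(m(e, b, m(e, b, b)), m(e, b, b))))   [R4 at 1.2.1.2]
4. s(pair(b, pair(m(e, b, m(e, b, b)), m(e, b, b))))  →  s(pair(b, pair(m(e, b, b), m(e, b, b))))   [R4 at 1.2.1]
5. s(pair(b, pair(m(e, b, b), m(e, b, b))))  →  s(pair(b, pair(b, m(e, b, b))))   [R4 at 1.2.1]
6. s(pair(b, pair(b, m(e, b, b))))  →  s(pair(b, pair(b, b)))   [R4 at 1.2.2]

s(pair(b, pair(b, b)))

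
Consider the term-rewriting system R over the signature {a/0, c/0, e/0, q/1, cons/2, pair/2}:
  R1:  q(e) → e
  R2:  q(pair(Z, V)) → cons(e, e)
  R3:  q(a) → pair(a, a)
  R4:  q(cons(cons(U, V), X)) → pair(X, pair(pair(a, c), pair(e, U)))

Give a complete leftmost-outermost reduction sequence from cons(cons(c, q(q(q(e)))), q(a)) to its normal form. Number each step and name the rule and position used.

cons(cons(c, e), pair(a, a))

1. cons(cons(c, q(q(q(e)))), q(a))  →  cons(cons(c, q(q(e))), q(a))   [R1 at 1.2.1.1]
2. cons(cons(c, q(q(e))), q(a))  →  cons(cons(c, q(e)), q(a))   [R1 at 1.2.1]
3. cons(cons(c, q(e)), q(a))  →  cons(cons(c, e), q(a))   [R1 at 1.2]
4. cons(cons(c, e), q(a))  →  cons(cons(c, e), pair(a, a))   [R3 at 2]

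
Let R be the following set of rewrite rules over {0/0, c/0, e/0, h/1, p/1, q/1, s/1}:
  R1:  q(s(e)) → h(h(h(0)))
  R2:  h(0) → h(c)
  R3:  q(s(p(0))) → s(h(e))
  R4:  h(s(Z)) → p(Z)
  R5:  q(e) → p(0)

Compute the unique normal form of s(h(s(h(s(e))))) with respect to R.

s(p(p(e)))

1. s(h(s(h(s(e)))))  →  s(p(h(s(e))))   [R4 at 1]
2. s(p(h(s(e))))  →  s(p(p(e)))   [R4 at 1.1]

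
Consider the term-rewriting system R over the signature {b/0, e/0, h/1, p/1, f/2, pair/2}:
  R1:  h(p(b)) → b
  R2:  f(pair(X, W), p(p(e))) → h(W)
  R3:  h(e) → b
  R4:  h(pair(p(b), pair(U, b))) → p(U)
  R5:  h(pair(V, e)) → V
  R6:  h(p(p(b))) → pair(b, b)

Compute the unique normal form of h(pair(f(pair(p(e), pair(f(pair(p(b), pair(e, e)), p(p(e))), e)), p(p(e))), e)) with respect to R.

e

1. h(pair(f(pair(p(e), pair(f(pair(p(b), pair(e, e)), p(p(e))), e)), p(p(e))), e))  →  f(pair(p(e), pair(f(pair(p(b), pair(e, e)), p(p(e))), e)), p(p(e)))   [R5 at ε]
2. f(pair(p(e), pair(f(pair(p(b), pair(e, e)), p(p(e))), e)), p(p(e)))  →  h(pair(f(pair(p(b), pair(e, e)), p(p(e))), e))   [R2 at ε]
3. h(pair(f(pair(p(b), pair(e, e)), p(p(e))), e))  →  f(pair(p(b), pair(e, e)), p(p(e)))   [R5 at ε]
4. f(pair(p(b), pair(e, e)), p(p(e)))  →  h(pair(e, e))   [R2 at ε]
5. h(pair(e, e))  →  e   [R5 at ε]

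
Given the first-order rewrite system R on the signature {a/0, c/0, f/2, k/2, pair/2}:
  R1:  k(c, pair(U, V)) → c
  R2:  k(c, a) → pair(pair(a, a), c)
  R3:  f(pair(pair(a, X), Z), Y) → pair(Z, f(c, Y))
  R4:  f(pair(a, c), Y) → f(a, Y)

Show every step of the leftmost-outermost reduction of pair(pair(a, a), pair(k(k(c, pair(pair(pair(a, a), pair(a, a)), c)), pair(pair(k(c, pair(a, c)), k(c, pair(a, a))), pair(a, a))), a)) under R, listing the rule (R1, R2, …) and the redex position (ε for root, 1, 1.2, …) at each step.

1. pair(pair(a, a), pair(k(k(c, pair(pair(pair(a, a), pair(a, a)), c)), pair(pair(k(c, pair(a, c)), k(c, pair(a, a))), pair(a, a))), a))  →  pair(pair(a, a), pair(k(c, pair(pair(k(c, pair(a, c)), k(c, pair(a, a))), pair(a, a))), a))   [R1 at 2.1.1]
2. pair(pair(a, a), pair(k(c, pair(pair(k(c, pair(a, c)), k(c, pair(a, a))), pair(a, a))), a))  →  pair(pair(a, a), pair(c, a))   [R1 at 2.1]

pair(pair(a, a), pair(c, a))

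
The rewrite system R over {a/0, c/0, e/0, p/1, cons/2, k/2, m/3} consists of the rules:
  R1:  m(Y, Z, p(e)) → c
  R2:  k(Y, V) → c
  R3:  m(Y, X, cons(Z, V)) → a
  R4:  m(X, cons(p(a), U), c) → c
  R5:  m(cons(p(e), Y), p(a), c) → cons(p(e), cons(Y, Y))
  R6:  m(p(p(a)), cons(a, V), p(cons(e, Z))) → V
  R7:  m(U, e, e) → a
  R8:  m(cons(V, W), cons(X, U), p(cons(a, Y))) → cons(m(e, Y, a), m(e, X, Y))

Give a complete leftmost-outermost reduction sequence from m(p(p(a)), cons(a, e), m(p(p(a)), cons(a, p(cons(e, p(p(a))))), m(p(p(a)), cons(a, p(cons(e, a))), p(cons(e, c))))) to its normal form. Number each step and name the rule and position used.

1. m(p(p(a)), cons(a, e), m(p(p(a)), cons(a, p(cons(e, p(p(a))))), m(p(p(a)), cons(a, p(cons(e, a))), p(cons(e, c)))))  →  m(p(p(a)), cons(a, e), m(p(p(a)), cons(a, p(cons(e, p(p(a))))), p(cons(e, a))))   [R6 at 3.3]
2. m(p(p(a)), cons(a, e), m(p(p(a)), cons(a, p(cons(e, p(p(a))))), p(cons(e, a))))  →  m(p(p(a)), cons(a, e), p(cons(e, p(p(a)))))   [R6 at 3]
3. m(p(p(a)), cons(a, e), p(cons(e, p(p(a)))))  →  e   [R6 at ε]

e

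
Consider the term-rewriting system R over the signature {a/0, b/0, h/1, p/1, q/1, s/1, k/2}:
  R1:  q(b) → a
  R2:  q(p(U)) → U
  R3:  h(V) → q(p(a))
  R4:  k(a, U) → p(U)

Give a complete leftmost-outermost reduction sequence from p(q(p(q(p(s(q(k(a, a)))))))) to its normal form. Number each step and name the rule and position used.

p(s(a))

1. p(q(p(q(p(s(q(k(a, a))))))))  →  p(q(p(s(q(k(a, a))))))   [R2 at 1]
2. p(q(p(s(q(k(a, a))))))  →  p(s(q(k(a, a))))   [R2 at 1]
3. p(s(q(k(a, a))))  →  p(s(q(p(a))))   [R4 at 1.1.1]
4. p(s(q(p(a))))  →  p(s(a))   [R2 at 1.1]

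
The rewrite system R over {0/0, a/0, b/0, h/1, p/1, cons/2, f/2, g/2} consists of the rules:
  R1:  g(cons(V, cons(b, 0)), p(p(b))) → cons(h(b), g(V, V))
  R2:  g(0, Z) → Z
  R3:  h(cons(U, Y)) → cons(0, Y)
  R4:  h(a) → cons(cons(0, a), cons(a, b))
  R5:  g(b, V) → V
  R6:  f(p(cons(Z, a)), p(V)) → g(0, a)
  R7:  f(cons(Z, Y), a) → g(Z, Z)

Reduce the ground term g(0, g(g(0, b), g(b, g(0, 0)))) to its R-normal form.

0

1. g(0, g(g(0, b), g(b, g(0, 0))))  →  g(g(0, b), g(b, g(0, 0)))   [R2 at ε]
2. g(g(0, b), g(b, g(0, 0)))  →  g(b, g(b, g(0, 0)))   [R2 at 1]
3. g(b, g(b, g(0, 0)))  →  g(b, g(0, 0))   [R5 at ε]
4. g(b, g(0, 0))  →  g(0, 0)   [R5 at ε]
5. g(0, 0)  →  0   [R2 at ε]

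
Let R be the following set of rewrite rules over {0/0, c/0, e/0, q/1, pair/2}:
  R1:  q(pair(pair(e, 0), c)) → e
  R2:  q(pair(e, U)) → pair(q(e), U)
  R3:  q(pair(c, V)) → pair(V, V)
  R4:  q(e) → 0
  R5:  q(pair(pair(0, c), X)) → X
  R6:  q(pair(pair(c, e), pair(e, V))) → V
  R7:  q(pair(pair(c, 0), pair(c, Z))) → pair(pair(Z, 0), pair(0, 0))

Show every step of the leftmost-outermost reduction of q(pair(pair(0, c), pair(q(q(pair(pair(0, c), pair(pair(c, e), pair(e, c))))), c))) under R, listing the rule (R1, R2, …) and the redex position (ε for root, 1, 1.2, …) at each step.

1. q(pair(pair(0, c), pair(q(q(pair(pair(0, c), pair(pair(c, e), pair(e, c))))), c)))  →  pair(q(q(pair(pair(0, c), pair(pair(c, e), pair(e, c))))), c)   [R5 at ε]
2. pair(q(q(pair(pair(0, c), pair(pair(c, e), pair(e, c))))), c)  →  pair(q(pair(pair(c, e), pair(e, c))), c)   [R5 at 1.1]
3. pair(q(pair(pair(c, e), pair(e, c))), c)  →  pair(c, c)   [R6 at 1]

pair(c, c)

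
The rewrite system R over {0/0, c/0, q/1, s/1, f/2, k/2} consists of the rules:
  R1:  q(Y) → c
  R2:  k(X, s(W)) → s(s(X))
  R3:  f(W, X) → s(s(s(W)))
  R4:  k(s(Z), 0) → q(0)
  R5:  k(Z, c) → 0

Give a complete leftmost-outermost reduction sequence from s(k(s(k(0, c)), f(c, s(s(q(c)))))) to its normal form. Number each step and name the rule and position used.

s(s(s(s(0))))

1. s(k(s(k(0, c)), f(c, s(s(q(c))))))  →  s(k(s(0), f(c, s(s(q(c))))))   [R5 at 1.1.1]
2. s(k(s(0), f(c, s(s(q(c))))))  →  s(k(s(0), s(s(s(c)))))   [R3 at 1.2]
3. s(k(s(0), s(s(s(c)))))  →  s(s(s(s(0))))   [R2 at 1]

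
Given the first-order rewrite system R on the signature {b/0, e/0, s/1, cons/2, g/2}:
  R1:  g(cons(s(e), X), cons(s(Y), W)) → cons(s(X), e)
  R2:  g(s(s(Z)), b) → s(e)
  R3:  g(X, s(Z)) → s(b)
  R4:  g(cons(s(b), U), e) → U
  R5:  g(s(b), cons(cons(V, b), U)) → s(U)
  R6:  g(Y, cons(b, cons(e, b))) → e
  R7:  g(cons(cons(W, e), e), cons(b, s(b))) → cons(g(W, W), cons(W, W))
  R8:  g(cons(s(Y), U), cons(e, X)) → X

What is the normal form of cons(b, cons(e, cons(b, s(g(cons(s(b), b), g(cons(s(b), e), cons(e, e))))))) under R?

cons(b, cons(e, cons(b, s(b))))

1. cons(b, cons(e, cons(b, s(g(cons(s(b), b), g(cons(s(b), e), cons(e, e)))))))  →  cons(b, cons(e, cons(b, s(g(cons(s(b), b), e)))))   [R8 at 2.2.2.1.2]
2. cons(b, cons(e, cons(b, s(g(cons(s(b), b), e)))))  →  cons(b, cons(e, cons(b, s(b))))   [R4 at 2.2.2.1]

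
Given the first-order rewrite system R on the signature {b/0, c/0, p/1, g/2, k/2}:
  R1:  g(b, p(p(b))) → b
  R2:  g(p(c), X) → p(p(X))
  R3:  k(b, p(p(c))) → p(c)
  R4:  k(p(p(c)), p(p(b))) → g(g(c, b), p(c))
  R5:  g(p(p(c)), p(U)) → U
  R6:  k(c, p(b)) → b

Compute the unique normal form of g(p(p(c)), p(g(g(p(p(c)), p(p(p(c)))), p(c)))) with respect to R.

c

1. g(p(p(c)), p(g(g(p(p(c)), p(p(p(c)))), p(c))))  →  g(g(p(p(c)), p(p(p(c)))), p(c))   [R5 at ε]
2. g(g(p(p(c)), p(p(p(c)))), p(c))  →  g(p(p(c)), p(c))   [R5 at 1]
3. g(p(p(c)), p(c))  →  c   [R5 at ε]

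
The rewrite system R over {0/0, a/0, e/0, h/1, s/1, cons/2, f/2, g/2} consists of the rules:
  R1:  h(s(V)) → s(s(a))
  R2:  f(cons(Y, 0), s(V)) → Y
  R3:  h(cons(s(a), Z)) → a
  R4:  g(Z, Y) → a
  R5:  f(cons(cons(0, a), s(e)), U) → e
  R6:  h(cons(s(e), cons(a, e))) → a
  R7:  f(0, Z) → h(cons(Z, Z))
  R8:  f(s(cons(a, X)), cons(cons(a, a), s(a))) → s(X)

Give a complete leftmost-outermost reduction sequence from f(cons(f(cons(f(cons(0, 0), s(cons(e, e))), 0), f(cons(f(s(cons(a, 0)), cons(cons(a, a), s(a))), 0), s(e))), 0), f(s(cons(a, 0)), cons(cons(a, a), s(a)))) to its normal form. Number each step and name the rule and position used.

0

1. f(cons(f(cons(f(cons(0, 0), s(cons(e, e))), 0), f(cons(f(s(cons(a, 0)), cons(cons(a, a), s(a))), 0), s(e))), 0), f(s(cons(a, 0)), cons(cons(a, a), s(a))))  →  f(cons(f(cons(0, 0), f(cons(f(s(cons(a, 0)), cons(cons(a, a), s(a))), 0), s(e))), 0), f(s(cons(a, 0)), cons(cons(a, a), s(a))))   [R2 at 1.1.1.1]
2. f(cons(f(cons(0, 0), f(cons(f(s(cons(a, 0)), cons(cons(a, a), s(a))), 0), s(e))), 0), f(s(cons(a, 0)), cons(cons(a, a), s(a))))  →  f(cons(f(cons(0, 0), f(s(cons(a, 0)), cons(cons(a, a), s(a)))), 0), f(s(cons(a, 0)), cons(cons(a, a), s(a))))   [R2 at 1.1.2]
3. f(cons(f(cons(0, 0), f(s(cons(a, 0)), cons(cons(a, a), s(a)))), 0), f(s(cons(a, 0)), cons(cons(a, a), s(a))))  →  f(cons(f(cons(0, 0), s(0)), 0), f(s(cons(a, 0)), cons(cons(a, a), s(a))))   [R8 at 1.1.2]
4. f(cons(f(cons(0, 0), s(0)), 0), f(s(cons(a, 0)), cons(cons(a, a), s(a))))  →  f(cons(0, 0), f(s(cons(a, 0)), cons(cons(a, a), s(a))))   [R2 at 1.1]
5. f(cons(0, 0), f(s(cons(a, 0)), cons(cons(a, a), s(a))))  →  f(cons(0, 0), s(0))   [R8 at 2]
6. f(cons(0, 0), s(0))  →  0   [R2 at ε]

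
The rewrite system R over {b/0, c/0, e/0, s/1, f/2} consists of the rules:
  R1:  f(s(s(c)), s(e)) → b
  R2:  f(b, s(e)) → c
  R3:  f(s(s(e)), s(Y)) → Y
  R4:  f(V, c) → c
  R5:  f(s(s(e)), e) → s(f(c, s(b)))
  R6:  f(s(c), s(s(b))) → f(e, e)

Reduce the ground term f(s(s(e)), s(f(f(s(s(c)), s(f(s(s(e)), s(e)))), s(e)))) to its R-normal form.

c

1. f(s(s(e)), s(f(f(s(s(c)), s(f(s(s(e)), s(e)))), s(e))))  →  f(f(s(s(c)), s(f(s(s(e)), s(e)))), s(e))   [R3 at ε]
2. f(f(s(s(c)), s(f(s(s(e)), s(e)))), s(e))  →  f(f(s(s(c)), s(e)), s(e))   [R3 at 1.2.1]
3. f(f(s(s(c)), s(e)), s(e))  →  f(b, s(e))   [R1 at 1]
4. f(b, s(e))  →  c   [R2 at ε]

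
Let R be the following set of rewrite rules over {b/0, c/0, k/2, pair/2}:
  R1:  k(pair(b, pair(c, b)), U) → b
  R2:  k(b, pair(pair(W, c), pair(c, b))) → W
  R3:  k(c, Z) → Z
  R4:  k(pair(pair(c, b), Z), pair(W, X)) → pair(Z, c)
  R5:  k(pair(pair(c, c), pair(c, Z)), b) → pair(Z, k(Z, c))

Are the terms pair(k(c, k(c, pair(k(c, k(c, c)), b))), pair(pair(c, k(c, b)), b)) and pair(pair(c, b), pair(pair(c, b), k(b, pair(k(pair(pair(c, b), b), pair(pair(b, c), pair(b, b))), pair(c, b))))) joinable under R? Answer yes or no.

Reduce t₁ = pair(k(c, k(c, pair(k(c, k(c, c)), b))), pair(pair(c, k(c, b)), b)):
1. pair(k(c, k(c, pair(k(c, k(c, c)), b))), pair(pair(c, k(c, b)), b))  →  pair(k(c, pair(k(c, k(c, c)), b)), pair(pair(c, k(c, b)), b))   [R3 at 1]
2. pair(k(c, pair(k(c, k(c, c)), b)), pair(pair(c, k(c, b)), b))  →  pair(pair(k(c, k(c, c)), b), pair(pair(c, k(c, b)), b))   [R3 at 1]
3. pair(pair(k(c, k(c, c)), b), pair(pair(c, k(c, b)), b))  →  pair(pair(k(c, c), b), pair(pair(c, k(c, b)), b))   [R3 at 1.1]
4. pair(pair(k(c, c), b), pair(pair(c, k(c, b)), b))  →  pair(pair(c, b), pair(pair(c, k(c, b)), b))   [R3 at 1.1]
5. pair(pair(c, b), pair(pair(c, k(c, b)), b))  →  pair(pair(c, b), pair(pair(c, b), b))   [R3 at 2.1.2]

Reduce t₂ = pair(pair(c, b), pair(pair(c, b), k(b, pair(k(pair(pair(c, b), b), pair(pair(b, c), pair(b, b))), pair(c, b))))):
1. pair(pair(c, b), pair(pair(c, b), k(b, pair(k(pair(pair(c, b), b), pair(pair(b, c), pair(b, b))), pair(c, b)))))  →  pair(pair(c, b), pair(pair(c, b), k(b, pair(pair(b, c), pair(c, b)))))   [R4 at 2.2.2.1]
2. pair(pair(c, b), pair(pair(c, b), k(b, pair(pair(b, c), pair(c, b)))))  →  pair(pair(c, b), pair(pair(c, b), b))   [R2 at 2.2]

yes — NF(t₁) = pair(pair(c, b), pair(pair(c, b), b)), NF(t₂) = pair(pair(c, b), pair(pair(c, b), b))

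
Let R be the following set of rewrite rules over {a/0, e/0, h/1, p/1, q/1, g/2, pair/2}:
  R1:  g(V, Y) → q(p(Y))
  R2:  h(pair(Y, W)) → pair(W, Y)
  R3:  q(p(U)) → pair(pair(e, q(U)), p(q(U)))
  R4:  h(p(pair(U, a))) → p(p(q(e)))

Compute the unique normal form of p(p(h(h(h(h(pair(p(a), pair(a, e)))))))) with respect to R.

p(p(pair(p(a), pair(a, e))))

1. p(p(h(h(h(h(pair(p(a), pair(a, e))))))))  →  p(p(h(h(h(pair(pair(a, e), p(a)))))))   [R2 at 1.1.1.1.1]
2. p(p(h(h(h(pair(pair(a, e), p(a)))))))  →  p(p(h(h(pair(p(a), pair(a, e))))))   [R2 at 1.1.1.1]
3. p(p(h(h(pair(p(a), pair(a, e))))))  →  p(p(h(pair(pair(a, e), p(a)))))   [R2 at 1.1.1]
4. p(p(h(pair(pair(a, e), p(a)))))  →  p(p(pair(p(a), pair(a, e))))   [R2 at 1.1]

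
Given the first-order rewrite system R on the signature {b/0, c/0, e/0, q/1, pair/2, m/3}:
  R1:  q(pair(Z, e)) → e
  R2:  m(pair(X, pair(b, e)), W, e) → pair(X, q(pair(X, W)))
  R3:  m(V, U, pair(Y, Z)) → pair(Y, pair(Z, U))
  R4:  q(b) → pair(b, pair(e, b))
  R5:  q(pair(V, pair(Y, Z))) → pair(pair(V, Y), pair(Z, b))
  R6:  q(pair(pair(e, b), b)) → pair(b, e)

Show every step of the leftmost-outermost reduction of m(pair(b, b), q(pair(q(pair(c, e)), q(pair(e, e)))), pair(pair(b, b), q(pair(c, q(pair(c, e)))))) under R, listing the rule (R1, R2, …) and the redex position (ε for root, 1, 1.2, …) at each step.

1. m(pair(b, b), q(pair(q(pair(c, e)), q(pair(e, e)))), pair(pair(b, b), q(pair(c, q(pair(c, e))))))  →  pair(pair(b, b), pair(q(pair(c, q(pair(c, e)))), q(pair(q(pair(c, e)), q(pair(e, e))))))   [R3 at ε]
2. pair(pair(b, b), pair(q(pair(c, q(pair(c, e)))), q(pair(q(pair(c, e)), q(pair(e, e))))))  →  pair(pair(b, b), pair(q(pair(c, e)), q(pair(q(pair(c, e)), q(pair(e, e))))))   [R1 at 2.1.1.2]
3. pair(pair(b, b), pair(q(pair(c, e)), q(pair(q(pair(c, e)), q(pair(e, e))))))  →  pair(pair(b, b), pair(e, q(pair(q(pair(c, e)), q(pair(e, e))))))   [R1 at 2.1]
4. pair(pair(b, b), pair(e, q(pair(q(pair(c, e)), q(pair(e, e))))))  →  pair(pair(b, b), pair(e, q(pair(e, q(pair(e, e))))))   [R1 at 2.2.1.1]
5. pair(pair(b, b), pair(e, q(pair(e, q(pair(e, e))))))  →  pair(pair(b, b), pair(e, q(pair(e, e))))   [R1 at 2.2.1.2]
6. pair(pair(b, b), pair(e, q(pair(e, e))))  →  pair(pair(b, b), pair(e, e))   [R1 at 2.2]

pair(pair(b, b), pair(e, e))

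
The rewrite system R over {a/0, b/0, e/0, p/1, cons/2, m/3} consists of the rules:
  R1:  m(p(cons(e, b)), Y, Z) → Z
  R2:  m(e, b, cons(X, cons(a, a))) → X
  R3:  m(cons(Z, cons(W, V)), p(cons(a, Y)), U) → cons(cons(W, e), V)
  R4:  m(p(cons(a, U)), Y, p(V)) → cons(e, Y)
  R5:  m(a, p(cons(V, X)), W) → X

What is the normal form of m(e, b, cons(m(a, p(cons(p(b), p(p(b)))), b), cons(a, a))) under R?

p(p(b))

1. m(e, b, cons(m(a, p(cons(p(b), p(p(b)))), b), cons(a, a)))  →  m(a, p(cons(p(b), p(p(b)))), b)   [R2 at ε]
2. m(a, p(cons(p(b), p(p(b)))), b)  →  p(p(b))   [R5 at ε]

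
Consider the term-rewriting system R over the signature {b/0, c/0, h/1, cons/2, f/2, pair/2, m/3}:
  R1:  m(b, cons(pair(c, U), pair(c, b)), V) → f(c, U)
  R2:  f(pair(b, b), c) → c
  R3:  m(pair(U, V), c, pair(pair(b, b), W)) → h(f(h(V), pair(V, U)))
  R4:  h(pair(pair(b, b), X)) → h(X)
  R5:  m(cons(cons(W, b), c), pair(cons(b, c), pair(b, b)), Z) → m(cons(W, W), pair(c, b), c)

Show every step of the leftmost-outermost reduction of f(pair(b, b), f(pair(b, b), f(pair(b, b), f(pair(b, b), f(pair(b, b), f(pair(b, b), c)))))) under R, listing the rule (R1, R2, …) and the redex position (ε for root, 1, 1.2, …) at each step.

1. f(pair(b, b), f(pair(b, b), f(pair(b, b), f(pair(b, b), f(pair(b, b), f(pair(b, b), c))))))  →  f(pair(b, b), f(pair(b, b), f(pair(b, b), f(pair(b, b), f(pair(b, b), c)))))   [R2 at 2.2.2.2.2]
2. f(pair(b, b), f(pair(b, b), f(pair(b, b), f(pair(b, b), f(pair(b, b), c)))))  →  f(pair(b, b), f(pair(b, b), f(pair(b, b), f(pair(b, b), c))))   [R2 at 2.2.2.2]
3. f(pair(b, b), f(pair(b, b), f(pair(b, b), f(pair(b, b), c))))  →  f(pair(b, b), f(pair(b, b), f(pair(b, b), c)))   [R2 at 2.2.2]
4. f(pair(b, b), f(pair(b, b), f(pair(b, b), c)))  →  f(pair(b, b), f(pair(b, b), c))   [R2 at 2.2]
5. f(pair(b, b), f(pair(b, b), c))  →  f(pair(b, b), c)   [R2 at 2]
6. f(pair(b, b), c)  →  c   [R2 at ε]

c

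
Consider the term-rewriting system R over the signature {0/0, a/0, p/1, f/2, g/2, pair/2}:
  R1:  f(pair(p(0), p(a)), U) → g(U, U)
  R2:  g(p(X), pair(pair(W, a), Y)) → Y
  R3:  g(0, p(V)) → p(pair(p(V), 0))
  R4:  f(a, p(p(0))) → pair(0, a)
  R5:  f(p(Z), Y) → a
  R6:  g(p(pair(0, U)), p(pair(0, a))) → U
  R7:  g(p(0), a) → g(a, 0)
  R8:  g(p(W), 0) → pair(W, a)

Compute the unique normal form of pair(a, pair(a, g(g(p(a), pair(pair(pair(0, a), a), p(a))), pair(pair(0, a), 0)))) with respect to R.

1. pair(a, pair(a, g(g(p(a), pair(pair(pair(0, a), a), p(a))), pair(pair(0, a), 0))))  →  pair(a, pair(a, g(p(a), pair(pair(0, a), 0))))   [R2 at 2.2.1]
2. pair(a, pair(a, g(p(a), pair(pair(0, a), 0))))  →  pair(a, pair(a, 0))   [R2 at 2.2]

pair(a, pair(a, 0))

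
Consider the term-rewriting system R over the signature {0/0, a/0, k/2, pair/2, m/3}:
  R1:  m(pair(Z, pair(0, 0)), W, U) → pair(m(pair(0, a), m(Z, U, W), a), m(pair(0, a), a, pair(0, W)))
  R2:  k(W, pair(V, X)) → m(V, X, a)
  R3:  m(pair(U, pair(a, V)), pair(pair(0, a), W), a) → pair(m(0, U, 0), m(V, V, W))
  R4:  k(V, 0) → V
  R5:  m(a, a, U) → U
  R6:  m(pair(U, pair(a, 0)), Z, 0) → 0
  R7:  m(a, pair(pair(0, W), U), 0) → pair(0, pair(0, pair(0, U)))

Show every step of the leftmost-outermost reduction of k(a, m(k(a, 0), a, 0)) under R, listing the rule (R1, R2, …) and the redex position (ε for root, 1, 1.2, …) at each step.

a

1. k(a, m(k(a, 0), a, 0))  →  k(a, m(a, a, 0))   [R4 at 2.1]
2. k(a, m(a, a, 0))  →  k(a, 0)   [R5 at 2]
3. k(a, 0)  →  a   [R4 at ε]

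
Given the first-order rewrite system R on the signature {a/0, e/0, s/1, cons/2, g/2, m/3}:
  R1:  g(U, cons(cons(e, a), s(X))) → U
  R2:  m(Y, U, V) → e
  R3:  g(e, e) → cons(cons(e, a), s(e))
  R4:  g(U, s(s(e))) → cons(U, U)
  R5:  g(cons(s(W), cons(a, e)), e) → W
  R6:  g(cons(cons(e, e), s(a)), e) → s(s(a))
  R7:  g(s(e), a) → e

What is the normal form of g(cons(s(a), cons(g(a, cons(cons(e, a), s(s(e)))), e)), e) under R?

a

1. g(cons(s(a), cons(g(a, cons(cons(e, a), s(s(e)))), e)), e)  →  g(cons(s(a), cons(a, e)), e)   [R1 at 1.2.1]
2. g(cons(s(a), cons(a, e)), e)  →  a   [R5 at ε]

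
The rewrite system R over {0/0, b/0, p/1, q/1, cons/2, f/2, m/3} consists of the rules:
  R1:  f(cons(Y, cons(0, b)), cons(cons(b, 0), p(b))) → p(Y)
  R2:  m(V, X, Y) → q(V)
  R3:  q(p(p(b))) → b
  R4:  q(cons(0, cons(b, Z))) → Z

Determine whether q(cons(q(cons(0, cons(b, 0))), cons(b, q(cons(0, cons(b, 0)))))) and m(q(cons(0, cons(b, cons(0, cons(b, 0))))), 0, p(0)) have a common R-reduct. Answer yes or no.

yes — NF(t₁) = 0, NF(t₂) = 0

Reduce t₁ = q(cons(q(cons(0, cons(b, 0))), cons(b, q(cons(0, cons(b, 0)))))):
1. q(cons(q(cons(0, cons(b, 0))), cons(b, q(cons(0, cons(b, 0))))))  →  q(cons(0, cons(b, q(cons(0, cons(b, 0))))))   [R4 at 1.1]
2. q(cons(0, cons(b, q(cons(0, cons(b, 0))))))  →  q(cons(0, cons(b, 0)))   [R4 at ε]
3. q(cons(0, cons(b, 0)))  →  0   [R4 at ε]

Reduce t₂ = m(q(cons(0, cons(b, cons(0, cons(b, 0))))), 0, p(0)):
1. m(q(cons(0, cons(b, cons(0, cons(b, 0))))), 0, p(0))  →  q(q(cons(0, cons(b, cons(0, cons(b, 0))))))   [R2 at ε]
2. q(q(cons(0, cons(b, cons(0, cons(b, 0))))))  →  q(cons(0, cons(b, 0)))   [R4 at 1]
3. q(cons(0, cons(b, 0)))  →  0   [R4 at ε]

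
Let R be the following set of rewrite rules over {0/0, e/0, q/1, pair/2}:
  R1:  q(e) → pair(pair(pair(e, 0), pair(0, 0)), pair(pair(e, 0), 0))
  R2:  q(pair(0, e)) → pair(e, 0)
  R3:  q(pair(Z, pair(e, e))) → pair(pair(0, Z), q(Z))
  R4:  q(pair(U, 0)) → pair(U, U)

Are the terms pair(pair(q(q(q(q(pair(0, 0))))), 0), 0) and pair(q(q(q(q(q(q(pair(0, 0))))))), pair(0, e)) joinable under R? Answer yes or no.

Reduce t₁ = pair(pair(q(q(q(q(pair(0, 0))))), 0), 0):
1. pair(pair(q(q(q(q(pair(0, 0))))), 0), 0)  →  pair(pair(q(q(q(pair(0, 0)))), 0), 0)   [R4 at 1.1.1.1.1]
2. pair(pair(q(q(q(pair(0, 0)))), 0), 0)  →  pair(pair(q(q(pair(0, 0))), 0), 0)   [R4 at 1.1.1.1]
3. pair(pair(q(q(pair(0, 0))), 0), 0)  →  pair(pair(q(pair(0, 0)), 0), 0)   [R4 at 1.1.1]
4. pair(pair(q(pair(0, 0)), 0), 0)  →  pair(pair(pair(0, 0), 0), 0)   [R4 at 1.1]

Reduce t₂ = pair(q(q(q(q(q(q(pair(0, 0))))))), pair(0, e)):
1. pair(q(q(q(q(q(q(pair(0, 0))))))), pair(0, e))  →  pair(q(q(q(q(q(pair(0, 0)))))), pair(0, e))   [R4 at 1.1.1.1.1.1]
2. pair(q(q(q(q(q(pair(0, 0)))))), pair(0, e))  →  pair(q(q(q(q(pair(0, 0))))), pair(0, e))   [R4 at 1.1.1.1.1]
3. pair(q(q(q(q(pair(0, 0))))), pair(0, e))  →  pair(q(q(q(pair(0, 0)))), pair(0, e))   [R4 at 1.1.1.1]
4. pair(q(q(q(pair(0, 0)))), pair(0, e))  →  pair(q(q(pair(0, 0))), pair(0, e))   [R4 at 1.1.1]
5. pair(q(q(pair(0, 0))), pair(0, e))  →  pair(q(pair(0, 0)), pair(0, e))   [R4 at 1.1]
6. pair(q(pair(0, 0)), pair(0, e))  →  pair(pair(0, 0), pair(0, e))   [R4 at 1]

no — NF(t₁) = pair(pair(pair(0, 0), 0), 0), NF(t₂) = pair(pair(0, 0), pair(0, e))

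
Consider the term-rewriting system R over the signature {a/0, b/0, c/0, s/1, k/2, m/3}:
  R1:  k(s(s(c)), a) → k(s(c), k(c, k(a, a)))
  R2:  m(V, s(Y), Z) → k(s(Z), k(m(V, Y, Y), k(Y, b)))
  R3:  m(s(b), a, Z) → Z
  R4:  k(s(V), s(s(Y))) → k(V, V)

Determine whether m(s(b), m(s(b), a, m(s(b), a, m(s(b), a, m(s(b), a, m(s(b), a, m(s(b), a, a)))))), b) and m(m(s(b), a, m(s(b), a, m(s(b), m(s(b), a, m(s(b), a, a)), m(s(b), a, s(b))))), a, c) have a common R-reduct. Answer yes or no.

Reduce t₁ = m(s(b), m(s(b), a, m(s(b), a, m(s(b), a, m(s(b), a, m(s(b), a, m(s(b), a, a)))))), b):
1. m(s(b), m(s(b), a, m(s(b), a, m(s(b), a, m(s(b), a, m(s(b), a, m(s(b), a, a)))))), b)  →  m(s(b), m(s(b), a, m(s(b), a, m(s(b), a, m(s(b), a, m(s(b), a, a))))), b)   [R3 at 2]
2. m(s(b), m(s(b), a, m(s(b), a, m(s(b), a, m(s(b), a, m(s(b), a, a))))), b)  →  m(s(b), m(s(b), a, m(s(b), a, m(s(b), a, m(s(b), a, a)))), b)   [R3 at 2]
3. m(s(b), m(s(b), a, m(s(b), a, m(s(b), a, m(s(b), a, a)))), b)  →  m(s(b), m(s(b), a, m(s(b), a, m(s(b), a, a))), b)   [R3 at 2]
4. m(s(b), m(s(b), a, m(s(b), a, m(s(b), a, a))), b)  →  m(s(b), m(s(b), a, m(s(b), a, a)), b)   [R3 at 2]
5. m(s(b), m(s(b), a, m(s(b), a, a)), b)  →  m(s(b), m(s(b), a, a), b)   [R3 at 2]
6. m(s(b), m(s(b), a, a), b)  →  m(s(b), a, b)   [R3 at 2]
7. m(s(b), a, b)  →  b   [R3 at ε]

Reduce t₂ = m(m(s(b), a, m(s(b), a, m(s(b), m(s(b), a, m(s(b), a, a)), m(s(b), a, s(b))))), a, c):
1. m(m(s(b), a, m(s(b), a, m(s(b), m(s(b), a, m(s(b), a, a)), m(s(b), a, s(b))))), a, c)  →  m(m(s(b), a, m(s(b), m(s(b), a, m(s(b), a, a)), m(s(b), a, s(b)))), a, c)   [R3 at 1]
2. m(m(s(b), a, m(s(b), m(s(b), a, m(s(b), a, a)), m(s(b), a, s(b)))), a, c)  →  m(m(s(b), m(s(b), a, m(s(b), a, a)), m(s(b), a, s(b))), a, c)   [R3 at 1]
3. m(m(s(b), m(s(b), a, m(s(b), a, a)), m(s(b), a, s(b))), a, c)  →  m(m(s(b), m(s(b), a, a), m(s(b), a, s(b))), a, c)   [R3 at 1.2]
4. m(m(s(b), m(s(b), a, a), m(s(b), a, s(b))), a, c)  →  m(m(s(b), a, m(s(b), a, s(b))), a, c)   [R3 at 1.2]
5. m(m(s(b), a, m(s(b), a, s(b))), a, c)  →  m(m(s(b), a, s(b)), a, c)   [R3 at 1]
6. m(m(s(b), a, s(b)), a, c)  →  m(s(b), a, c)   [R3 at 1]
7. m(s(b), a, c)  →  c   [R3 at ε]

no — NF(t₁) = b, NF(t₂) = c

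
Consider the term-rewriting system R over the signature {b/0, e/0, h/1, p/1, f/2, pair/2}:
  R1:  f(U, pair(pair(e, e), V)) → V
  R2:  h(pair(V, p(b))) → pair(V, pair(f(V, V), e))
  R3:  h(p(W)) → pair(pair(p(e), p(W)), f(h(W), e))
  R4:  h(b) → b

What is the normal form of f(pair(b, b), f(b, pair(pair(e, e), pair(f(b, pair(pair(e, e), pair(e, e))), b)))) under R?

b

1. f(pair(b, b), f(b, pair(pair(e, e), pair(f(b, pair(pair(e, e), pair(e, e))), b))))  →  f(pair(b, b), pair(f(b, pair(pair(e, e), pair(e, e))), b))   [R1 at 2]
2. f(pair(b, b), pair(f(b, pair(pair(e, e), pair(e, e))), b))  →  f(pair(b, b), pair(pair(e, e), b))   [R1 at 2.1]
3. f(pair(b, b), pair(pair(e, e), b))  →  b   [R1 at ε]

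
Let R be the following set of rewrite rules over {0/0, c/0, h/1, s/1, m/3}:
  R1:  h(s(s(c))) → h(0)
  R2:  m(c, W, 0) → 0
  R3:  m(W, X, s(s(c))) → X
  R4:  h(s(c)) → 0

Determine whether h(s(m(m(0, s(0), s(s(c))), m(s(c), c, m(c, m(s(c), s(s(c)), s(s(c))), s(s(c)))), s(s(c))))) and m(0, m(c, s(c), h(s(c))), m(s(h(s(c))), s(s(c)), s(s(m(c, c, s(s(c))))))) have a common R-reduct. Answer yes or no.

Reduce t₁ = h(s(m(m(0, s(0), s(s(c))), m(s(c), c, m(c, m(s(c), s(s(c)), s(s(c))), s(s(c)))), s(s(c))))):
1. h(s(m(m(0, s(0), s(s(c))), m(s(c), c, m(c, m(s(c), s(s(c)), s(s(c))), s(s(c)))), s(s(c)))))  →  h(s(m(s(c), c, m(c, m(s(c), s(s(c)), s(s(c))), s(s(c))))))   [R3 at 1.1]
2. h(s(m(s(c), c, m(c, m(s(c), s(s(c)), s(s(c))), s(s(c))))))  →  h(s(m(s(c), c, m(s(c), s(s(c)), s(s(c))))))   [R3 at 1.1.3]
3. h(s(m(s(c), c, m(s(c), s(s(c)), s(s(c))))))  →  h(s(m(s(c), c, s(s(c)))))   [R3 at 1.1.3]
4. h(s(m(s(c), c, s(s(c)))))  →  h(s(c))   [R3 at 1.1]
5. h(s(c))  →  0   [R4 at ε]

Reduce t₂ = m(0, m(c, s(c), h(s(c))), m(s(h(s(c))), s(s(c)), s(s(m(c, c, s(s(c))))))):
1. m(0, m(c, s(c), h(s(c))), m(s(h(s(c))), s(s(c)), s(s(m(c, c, s(s(c)))))))  →  m(0, m(c, s(c), 0), m(s(h(s(c))), s(s(c)), s(s(m(c, c, s(s(c)))))))   [R4 at 2.3]
2. m(0, m(c, s(c), 0), m(s(h(s(c))), s(s(c)), s(s(m(c, c, s(s(c)))))))  →  m(0, 0, m(s(h(s(c))), s(s(c)), s(s(m(c, c, s(s(c)))))))   [R2 at 2]
3. m(0, 0, m(s(h(s(c))), s(s(c)), s(s(m(c, c, s(s(c)))))))  →  m(0, 0, m(s(0), s(s(c)), s(s(m(c, c, s(s(c)))))))   [R4 at 3.1.1]
4. m(0, 0, m(s(0), s(s(c)), s(s(m(c, c, s(s(c)))))))  →  m(0, 0, m(s(0), s(s(c)), s(s(c))))   [R3 at 3.3.1.1]
5. m(0, 0, m(s(0), s(s(c)), s(s(c))))  →  m(0, 0, s(s(c)))   [R3 at 3]
6. m(0, 0, s(s(c)))  →  0   [R3 at ε]

yes — NF(t₁) = 0, NF(t₂) = 0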